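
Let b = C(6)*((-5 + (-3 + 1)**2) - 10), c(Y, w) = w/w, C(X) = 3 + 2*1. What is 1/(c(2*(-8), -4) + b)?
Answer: -1/54 ≈ -0.018519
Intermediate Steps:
C(X) = 5 (C(X) = 3 + 2 = 5)
c(Y, w) = 1
b = -55 (b = 5*((-5 + (-3 + 1)**2) - 10) = 5*((-5 + (-2)**2) - 10) = 5*((-5 + 4) - 10) = 5*(-1 - 10) = 5*(-11) = -55)
1/(c(2*(-8), -4) + b) = 1/(1 - 55) = 1/(-54) = -1/54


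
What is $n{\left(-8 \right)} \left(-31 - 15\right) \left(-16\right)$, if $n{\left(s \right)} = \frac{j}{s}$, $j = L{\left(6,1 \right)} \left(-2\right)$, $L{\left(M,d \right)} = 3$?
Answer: $552$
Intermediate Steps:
$j = -6$ ($j = 3 \left(-2\right) = -6$)
$n{\left(s \right)} = - \frac{6}{s}$
$n{\left(-8 \right)} \left(-31 - 15\right) \left(-16\right) = - \frac{6}{-8} \left(-31 - 15\right) \left(-16\right) = \left(-6\right) \left(- \frac{1}{8}\right) \left(-31 - 15\right) \left(-16\right) = \frac{3}{4} \left(-46\right) \left(-16\right) = \left(- \frac{69}{2}\right) \left(-16\right) = 552$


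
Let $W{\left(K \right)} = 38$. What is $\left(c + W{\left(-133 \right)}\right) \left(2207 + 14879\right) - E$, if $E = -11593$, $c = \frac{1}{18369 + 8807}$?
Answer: $\frac{8979787811}{13588} \approx 6.6086 \cdot 10^{5}$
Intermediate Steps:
$c = \frac{1}{27176} \approx 3.6797 \cdot 10^{-5}$
$\left(c + W{\left(-133 \right)}\right) \left(2207 + 14879\right) - E = \left(\frac{1}{27176} + 38\right) \left(2207 + 14879\right) - -11593 = \frac{1032689}{27176} \cdot 17086 + 11593 = \frac{8822262127}{13588} + 11593 = \frac{8979787811}{13588}$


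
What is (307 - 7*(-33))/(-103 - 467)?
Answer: -269/285 ≈ -0.94386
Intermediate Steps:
(307 - 7*(-33))/(-103 - 467) = (307 + 231)/(-570) = 538*(-1/570) = -269/285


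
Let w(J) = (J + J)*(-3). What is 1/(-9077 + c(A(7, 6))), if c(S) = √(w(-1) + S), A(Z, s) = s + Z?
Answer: -9077/82391910 - √19/82391910 ≈ -0.00011022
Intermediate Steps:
A(Z, s) = Z + s
w(J) = -6*J (w(J) = (2*J)*(-3) = -6*J)
c(S) = √(6 + S) (c(S) = √(-6*(-1) + S) = √(6 + S))
1/(-9077 + c(A(7, 6))) = 1/(-9077 + √(6 + (7 + 6))) = 1/(-9077 + √(6 + 13)) = 1/(-9077 + √19)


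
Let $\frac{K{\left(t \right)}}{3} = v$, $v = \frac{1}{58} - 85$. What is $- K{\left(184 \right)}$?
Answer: $\frac{14787}{58} \approx 254.95$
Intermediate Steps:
$v = - \frac{4929}{58}$ ($v = \frac{1}{58} - 85 = - \frac{4929}{58} \approx -84.983$)
$K{\left(t \right)} = - \frac{14787}{58}$ ($K{\left(t \right)} = 3 \left(- \frac{4929}{58}\right) = - \frac{14787}{58}$)
$- K{\left(184 \right)} = \left(-1\right) \left(- \frac{14787}{58}\right) = \frac{14787}{58}$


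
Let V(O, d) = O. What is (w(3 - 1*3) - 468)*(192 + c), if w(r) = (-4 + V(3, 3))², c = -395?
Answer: 94801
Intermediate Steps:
w(r) = 1 (w(r) = (-4 + 3)² = (-1)² = 1)
(w(3 - 1*3) - 468)*(192 + c) = (1 - 468)*(192 - 395) = -467*(-203) = 94801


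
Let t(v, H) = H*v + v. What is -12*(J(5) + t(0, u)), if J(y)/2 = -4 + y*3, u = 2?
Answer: -264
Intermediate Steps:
t(v, H) = v + H*v
J(y) = -8 + 6*y (J(y) = 2*(-4 + y*3) = 2*(-4 + 3*y) = -8 + 6*y)
-12*(J(5) + t(0, u)) = -12*((-8 + 6*5) + 0*(1 + 2)) = -12*((-8 + 30) + 0*3) = -12*(22 + 0) = -12*22 = -264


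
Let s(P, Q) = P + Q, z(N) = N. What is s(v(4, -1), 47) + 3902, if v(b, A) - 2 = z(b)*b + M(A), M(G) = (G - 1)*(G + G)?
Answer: 3971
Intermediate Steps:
M(G) = 2*G*(-1 + G) (M(G) = (-1 + G)*(2*G) = 2*G*(-1 + G))
v(b, A) = 2 + b² + 2*A*(-1 + A) (v(b, A) = 2 + (b*b + 2*A*(-1 + A)) = 2 + (b² + 2*A*(-1 + A)) = 2 + b² + 2*A*(-1 + A))
s(v(4, -1), 47) + 3902 = ((2 + 4² + 2*(-1)*(-1 - 1)) + 47) + 3902 = ((2 + 16 + 2*(-1)*(-2)) + 47) + 3902 = ((2 + 16 + 4) + 47) + 3902 = (22 + 47) + 3902 = 69 + 3902 = 3971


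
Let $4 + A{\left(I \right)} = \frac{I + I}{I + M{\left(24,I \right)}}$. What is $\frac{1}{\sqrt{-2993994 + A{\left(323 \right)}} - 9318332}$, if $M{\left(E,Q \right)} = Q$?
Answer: $- \frac{9318332}{86831314256221} - \frac{i \sqrt{2993997}}{86831314256221} \approx -1.0732 \cdot 10^{-7} - 1.9927 \cdot 10^{-11} i$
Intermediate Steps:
$A{\left(I \right)} = -3$ ($A{\left(I \right)} = -4 + \frac{I + I}{I + I} = -4 + \frac{2 I}{2 I} = -4 + 2 I \frac{1}{2 I} = -4 + 1 = -3$)
$\frac{1}{\sqrt{-2993994 + A{\left(323 \right)}} - 9318332} = \frac{1}{\sqrt{-2993994 - 3} - 9318332} = \frac{1}{\sqrt{-2993997} - 9318332} = \frac{1}{i \sqrt{2993997} - 9318332} = \frac{1}{-9318332 + i \sqrt{2993997}}$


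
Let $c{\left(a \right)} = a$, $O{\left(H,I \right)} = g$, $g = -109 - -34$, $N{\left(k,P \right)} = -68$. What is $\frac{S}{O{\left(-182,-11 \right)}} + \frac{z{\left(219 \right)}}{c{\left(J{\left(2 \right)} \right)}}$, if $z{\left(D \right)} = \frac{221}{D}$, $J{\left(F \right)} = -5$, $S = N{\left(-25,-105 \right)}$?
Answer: $\frac{3859}{5475} \approx 0.70484$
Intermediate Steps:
$S = -68$
$g = -75$ ($g = -109 + 34 = -75$)
$O{\left(H,I \right)} = -75$
$\frac{S}{O{\left(-182,-11 \right)}} + \frac{z{\left(219 \right)}}{c{\left(J{\left(2 \right)} \right)}} = - \frac{68}{-75} + \frac{221 \cdot \frac{1}{219}}{-5} = \left(-68\right) \left(- \frac{1}{75}\right) + 221 \cdot \frac{1}{219} \left(- \frac{1}{5}\right) = \frac{68}{75} + \frac{221}{219} \left(- \frac{1}{5}\right) = \frac{68}{75} - \frac{221}{1095} = \frac{3859}{5475}$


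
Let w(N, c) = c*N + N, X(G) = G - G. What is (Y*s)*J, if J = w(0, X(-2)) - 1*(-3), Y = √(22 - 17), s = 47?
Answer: 141*√5 ≈ 315.29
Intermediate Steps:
X(G) = 0
w(N, c) = N + N*c (w(N, c) = N*c + N = N + N*c)
Y = √5 ≈ 2.2361
J = 3 (J = 0*(1 + 0) - 1*(-3) = 0*1 + 3 = 0 + 3 = 3)
(Y*s)*J = (√5*47)*3 = (47*√5)*3 = 141*√5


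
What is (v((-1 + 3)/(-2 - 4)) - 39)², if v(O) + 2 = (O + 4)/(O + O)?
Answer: 8649/4 ≈ 2162.3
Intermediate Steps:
v(O) = -2 + (4 + O)/(2*O) (v(O) = -2 + (O + 4)/(O + O) = -2 + (4 + O)/((2*O)) = -2 + (4 + O)*(1/(2*O)) = -2 + (4 + O)/(2*O))
(v((-1 + 3)/(-2 - 4)) - 39)² = ((-3/2 + 2/(((-1 + 3)/(-2 - 4)))) - 39)² = ((-3/2 + 2/((2/(-6)))) - 39)² = ((-3/2 + 2/((2*(-⅙)))) - 39)² = ((-3/2 + 2/(-⅓)) - 39)² = ((-3/2 + 2*(-3)) - 39)² = ((-3/2 - 6) - 39)² = (-15/2 - 39)² = (-93/2)² = 8649/4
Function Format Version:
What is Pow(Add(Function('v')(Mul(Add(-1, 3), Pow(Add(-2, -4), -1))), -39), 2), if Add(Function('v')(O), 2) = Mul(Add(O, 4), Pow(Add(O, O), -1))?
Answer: Rational(8649, 4) ≈ 2162.3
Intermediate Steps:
Function('v')(O) = Add(-2, Mul(Rational(1, 2), Pow(O, -1), Add(4, O))) (Function('v')(O) = Add(-2, Mul(Add(O, 4), Pow(Add(O, O), -1))) = Add(-2, Mul(Add(4, O), Pow(Mul(2, O), -1))) = Add(-2, Mul(Add(4, O), Mul(Rational(1, 2), Pow(O, -1)))) = Add(-2, Mul(Rational(1, 2), Pow(O, -1), Add(4, O))))
Pow(Add(Function('v')(Mul(Add(-1, 3), Pow(Add(-2, -4), -1))), -39), 2) = Pow(Add(Add(Rational(-3, 2), Mul(2, Pow(Mul(Add(-1, 3), Pow(Add(-2, -4), -1)), -1))), -39), 2) = Pow(Add(Add(Rational(-3, 2), Mul(2, Pow(Mul(2, Pow(-6, -1)), -1))), -39), 2) = Pow(Add(Add(Rational(-3, 2), Mul(2, Pow(Mul(2, Rational(-1, 6)), -1))), -39), 2) = Pow(Add(Add(Rational(-3, 2), Mul(2, Pow(Rational(-1, 3), -1))), -39), 2) = Pow(Add(Add(Rational(-3, 2), Mul(2, -3)), -39), 2) = Pow(Add(Add(Rational(-3, 2), -6), -39), 2) = Pow(Add(Rational(-15, 2), -39), 2) = Pow(Rational(-93, 2), 2) = Rational(8649, 4)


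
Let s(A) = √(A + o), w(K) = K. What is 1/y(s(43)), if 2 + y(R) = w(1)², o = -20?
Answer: -1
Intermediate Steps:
s(A) = √(-20 + A) (s(A) = √(A - 20) = √(-20 + A))
y(R) = -1 (y(R) = -2 + 1² = -2 + 1 = -1)
1/y(s(43)) = 1/(-1) = -1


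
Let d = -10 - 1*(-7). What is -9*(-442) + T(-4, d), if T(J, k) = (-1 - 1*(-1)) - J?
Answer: 3982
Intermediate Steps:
d = -3 (d = -10 + 7 = -3)
T(J, k) = -J (T(J, k) = (-1 + 1) - J = 0 - J = -J)
-9*(-442) + T(-4, d) = -9*(-442) - 1*(-4) = 3978 + 4 = 3982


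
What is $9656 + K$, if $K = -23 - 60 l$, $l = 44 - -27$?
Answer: $5373$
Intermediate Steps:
$l = 71$ ($l = 44 + 27 = 71$)
$K = -4283$ ($K = -23 - 4260 = -4283$)
$9656 + K = 9656 - 4283 = 5373$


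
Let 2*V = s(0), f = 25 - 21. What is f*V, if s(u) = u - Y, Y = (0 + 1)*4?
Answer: -8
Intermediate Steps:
Y = 4 (Y = 1*4 = 4)
f = 4
s(u) = -4 + u (s(u) = u - 1*4 = u - 4 = -4 + u)
V = -2 (V = (-4 + 0)/2 = (½)*(-4) = -2)
f*V = 4*(-2) = -8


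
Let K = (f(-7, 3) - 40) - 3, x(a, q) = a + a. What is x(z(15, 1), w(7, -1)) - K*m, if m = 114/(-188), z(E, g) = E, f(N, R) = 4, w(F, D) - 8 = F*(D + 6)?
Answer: 597/94 ≈ 6.3511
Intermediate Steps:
w(F, D) = 8 + F*(6 + D) (w(F, D) = 8 + F*(D + 6) = 8 + F*(6 + D))
m = -57/94 (m = 114*(-1/188) = -57/94 ≈ -0.60638)
x(a, q) = 2*a
K = -39 (K = (4 - 40) - 3 = -36 - 3 = -39)
x(z(15, 1), w(7, -1)) - K*m = 2*15 - (-39)*(-57)/94 = 30 - 1*2223/94 = 30 - 2223/94 = 597/94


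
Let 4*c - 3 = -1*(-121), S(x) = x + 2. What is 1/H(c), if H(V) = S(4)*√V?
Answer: √31/186 ≈ 0.029934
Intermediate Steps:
S(x) = 2 + x
c = 31 (c = ¾ + (-1*(-121))/4 = ¾ + (¼)*121 = ¾ + 121/4 = 31)
H(V) = 6*√V (H(V) = (2 + 4)*√V = 6*√V)
1/H(c) = 1/(6*√31) = √31/186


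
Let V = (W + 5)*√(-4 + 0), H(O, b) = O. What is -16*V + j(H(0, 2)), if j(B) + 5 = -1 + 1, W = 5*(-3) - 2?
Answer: -5 + 384*I ≈ -5.0 + 384.0*I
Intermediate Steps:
W = -17 (W = -15 - 2 = -17)
j(B) = -5 (j(B) = -5 + (-1 + 1) = -5 + 0 = -5)
V = -24*I (V = (-17 + 5)*√(-4 + 0) = -24*I ≈ -24.0*I)
-16*V + j(H(0, 2)) = -(-384)*I - 5 = 384*I - 5 = -5 + 384*I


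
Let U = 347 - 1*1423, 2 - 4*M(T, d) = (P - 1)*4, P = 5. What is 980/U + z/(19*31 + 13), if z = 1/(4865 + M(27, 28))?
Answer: -717022366/787261587 ≈ -0.91078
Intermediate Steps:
M(T, d) = -7/2 (M(T, d) = 1/2 - (5 - 1)*4/4 = 1/2 - 4 = -7/2)
z = 2/9723 (z = 1/(4865 - 7/2) = 1/(9723/2) = 2/9723 ≈ 0.00020570)
U = -1076 (U = 347 - 1423 = -1076)
980/U + z/(19*31 + 13) = 980/(-1076) + 2/(9723*(19*31 + 13)) = 980*(-1/1076) + 2/(9723*(589 + 13)) = -245/269 + (2/9723)/602 = -245/269 + (2/9723)*(1/602) = -245/269 + 1/2926623 = -717022366/787261587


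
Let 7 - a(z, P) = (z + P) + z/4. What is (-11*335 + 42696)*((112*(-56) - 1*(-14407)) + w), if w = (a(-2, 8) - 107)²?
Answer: 3006226671/4 ≈ 7.5156e+8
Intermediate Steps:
a(z, P) = 7 - P - 5*z/4 (a(z, P) = 7 - ((z + P) + z/4) = 7 - ((P + z) + z*(¼)) = 7 - ((P + z) + z/4) = 7 - (P + 5*z/4) = 7 + (-P - 5*z/4) = 7 - P - 5*z/4)
w = 44521/4 (w = ((7 - 1*8 - 5/4*(-2)) - 107)² = ((7 - 8 + 5/2) - 107)² = (3/2 - 107)² = (-211/2)² = 44521/4 ≈ 11130.)
(-11*335 + 42696)*((112*(-56) - 1*(-14407)) + w) = (-11*335 + 42696)*((112*(-56) - 1*(-14407)) + 44521/4) = (-3685 + 42696)*((-6272 + 14407) + 44521/4) = 39011*(8135 + 44521/4) = 39011*(77061/4) = 3006226671/4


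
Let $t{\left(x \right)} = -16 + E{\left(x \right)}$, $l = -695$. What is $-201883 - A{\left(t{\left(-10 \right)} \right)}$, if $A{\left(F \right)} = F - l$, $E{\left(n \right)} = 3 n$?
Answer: $-202532$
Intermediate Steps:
$t{\left(x \right)} = -16 + 3 x$
$A{\left(F \right)} = 695 + F$ ($A{\left(F \right)} = F - -695 = F + 695 = 695 + F$)
$-201883 - A{\left(t{\left(-10 \right)} \right)} = -201883 - \left(695 + \left(-16 + 3 \left(-10\right)\right)\right) = -201883 - \left(695 - 46\right) = -201883 - 649 = -202532$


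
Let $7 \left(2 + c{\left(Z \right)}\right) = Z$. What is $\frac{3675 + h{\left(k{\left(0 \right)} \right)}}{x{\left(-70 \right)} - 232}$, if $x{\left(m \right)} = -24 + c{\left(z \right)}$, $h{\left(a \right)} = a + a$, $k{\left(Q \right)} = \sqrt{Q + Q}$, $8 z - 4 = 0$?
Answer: $- \frac{51450}{3611} \approx -14.248$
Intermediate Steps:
$z = \frac{1}{2}$ ($z = \frac{1}{2} + \frac{1}{8} \cdot 0 = \frac{1}{2} + 0 = \frac{1}{2} \approx 0.5$)
$k{\left(Q \right)} = \sqrt{2} \sqrt{Q}$ ($k{\left(Q \right)} = \sqrt{2 Q} = \sqrt{2} \sqrt{Q}$)
$c{\left(Z \right)} = -2 + \frac{Z}{7}$
$h{\left(a \right)} = 2 a$
$x{\left(m \right)} = - \frac{363}{14}$ ($x{\left(m \right)} = -24 + \left(-2 + \frac{1}{7} \cdot \frac{1}{2}\right) = -24 + \left(-2 + \frac{1}{14}\right) = -24 - \frac{27}{14} = - \frac{363}{14}$)
$\frac{3675 + h{\left(k{\left(0 \right)} \right)}}{x{\left(-70 \right)} - 232} = \frac{3675 + 2 \sqrt{2} \sqrt{0}}{- \frac{363}{14} - 232} = \frac{3675 + 2 \sqrt{2} \cdot 0}{- \frac{3611}{14}} = \left(3675 + 2 \cdot 0\right) \left(- \frac{14}{3611}\right) = \left(3675 + 0\right) \left(- \frac{14}{3611}\right) = 3675 \left(- \frac{14}{3611}\right) = - \frac{51450}{3611}$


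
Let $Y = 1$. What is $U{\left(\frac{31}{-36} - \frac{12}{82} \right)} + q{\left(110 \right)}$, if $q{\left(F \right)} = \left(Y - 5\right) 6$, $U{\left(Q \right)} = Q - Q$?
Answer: $-24$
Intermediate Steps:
$U{\left(Q \right)} = 0$
$q{\left(F \right)} = -24$ ($q{\left(F \right)} = \left(1 - 5\right) 6 = \left(-4\right) 6 = -24$)
$U{\left(\frac{31}{-36} - \frac{12}{82} \right)} + q{\left(110 \right)} = 0 - 24 = -24$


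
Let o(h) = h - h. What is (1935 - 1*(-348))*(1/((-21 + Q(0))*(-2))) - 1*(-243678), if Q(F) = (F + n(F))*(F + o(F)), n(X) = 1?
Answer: 3412253/14 ≈ 2.4373e+5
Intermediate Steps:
o(h) = 0
Q(F) = F*(1 + F) (Q(F) = (F + 1)*(F + 0) = (1 + F)*F = F*(1 + F))
(1935 - 1*(-348))*(1/((-21 + Q(0))*(-2))) - 1*(-243678) = (1935 - 1*(-348))*(1/(-21 + 0*(1 + 0)*(-2))) - 1*(-243678) = (1935 + 348)*(-1/2/(-21 + 0*1)) + 243678 = 2283*(-1/2/(-21 + 0)) + 243678 = 2283*(-1/2/(-21)) + 243678 = 2283*(-1/21*(-1/2)) + 243678 = 2283*(1/42) + 243678 = 761/14 + 243678 = 3412253/14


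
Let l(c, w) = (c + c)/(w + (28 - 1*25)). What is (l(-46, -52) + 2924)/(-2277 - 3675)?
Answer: -17921/36456 ≈ -0.49158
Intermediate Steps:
l(c, w) = 2*c/(3 + w) (l(c, w) = (2*c)/(w + (28 - 25)) = (2*c)/(w + 3) = (2*c)/(3 + w) = 2*c/(3 + w))
(l(-46, -52) + 2924)/(-2277 - 3675) = (2*(-46)/(3 - 52) + 2924)/(-2277 - 3675) = (2*(-46)/(-49) + 2924)/(-5952) = (2*(-46)*(-1/49) + 2924)*(-1/5952) = (92/49 + 2924)*(-1/5952) = (143368/49)*(-1/5952) = -17921/36456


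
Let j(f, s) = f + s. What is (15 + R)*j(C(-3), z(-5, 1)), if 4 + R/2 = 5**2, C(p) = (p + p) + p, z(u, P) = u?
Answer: -798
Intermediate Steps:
C(p) = 3*p (C(p) = 2*p + p = 3*p)
R = 42 (R = -8 + 2*5**2 = -8 + 2*25 = -8 + 50 = 42)
(15 + R)*j(C(-3), z(-5, 1)) = (15 + 42)*(3*(-3) - 5) = 57*(-9 - 5) = 57*(-14) = -798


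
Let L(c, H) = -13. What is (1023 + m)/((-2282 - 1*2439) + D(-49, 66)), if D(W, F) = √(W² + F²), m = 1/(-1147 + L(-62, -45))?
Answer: -5602311559/25846057440 - 1186679*√6757/25846057440 ≈ -0.22053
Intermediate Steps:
m = -1/1160 (m = 1/(-1147 - 13) = 1/(-1160) = -1/1160 ≈ -0.00086207)
D(W, F) = √(F² + W²)
(1023 + m)/((-2282 - 1*2439) + D(-49, 66)) = (1023 - 1/1160)/((-2282 - 1*2439) + √(66² + (-49)²)) = 1186679/(1160*((-2282 - 2439) + √(4356 + 2401))) = 1186679/(1160*(-4721 + √6757))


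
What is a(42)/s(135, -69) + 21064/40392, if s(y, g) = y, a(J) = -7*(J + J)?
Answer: -96791/25245 ≈ -3.8341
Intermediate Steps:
a(J) = -14*J
a(42)/s(135, -69) + 21064/40392 = -14*42/135 + 21064/40392 = -588*1/135 + 21064*(1/40392) = -196/45 + 2633/5049 = -96791/25245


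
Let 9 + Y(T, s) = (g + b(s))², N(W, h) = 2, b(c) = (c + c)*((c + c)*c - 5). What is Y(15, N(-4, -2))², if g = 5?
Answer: 78400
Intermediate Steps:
b(c) = 2*c*(-5 + 2*c²) (b(c) = (2*c)*((2*c)*c - 5) = (2*c)*(2*c² - 5) = (2*c)*(-5 + 2*c²) = 2*c*(-5 + 2*c²))
Y(T, s) = -9 + (5 - 10*s + 4*s³)² (Y(T, s) = -9 + (5 + (-10*s + 4*s³))² = -9 + (5 - 10*s + 4*s³)²)
Y(15, N(-4, -2))² = (-9 + (5 - 10*2 + 4*2³)²)² = (-9 + (5 - 20 + 4*8)²)² = (-9 + (5 - 20 + 32)²)² = (-9 + 17²)² = (-9 + 289)² = 280² = 78400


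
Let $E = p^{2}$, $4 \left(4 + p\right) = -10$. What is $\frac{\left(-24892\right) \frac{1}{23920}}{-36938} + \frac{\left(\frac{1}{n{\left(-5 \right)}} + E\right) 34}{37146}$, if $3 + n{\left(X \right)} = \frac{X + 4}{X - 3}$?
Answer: $\frac{52487716243}{1367525284840} \approx 0.038382$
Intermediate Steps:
$p = - \frac{13}{2}$ ($p = -4 + \frac{1}{4} \left(-10\right) = -4 - \frac{5}{2} = - \frac{13}{2} \approx -6.5$)
$E = \frac{169}{4}$ ($E = \left(- \frac{13}{2}\right)^{2} = \frac{169}{4} \approx 42.25$)
$n{\left(X \right)} = -3 + \frac{4 + X}{-3 + X}$ ($n{\left(X \right)} = -3 + \frac{X + 4}{X - 3} = -3 + \frac{4 + X}{-3 + X}$)
$\frac{\left(-24892\right) \frac{1}{23920}}{-36938} + \frac{\left(\frac{1}{n{\left(-5 \right)}} + E\right) 34}{37146} = \frac{\left(-24892\right) \frac{1}{23920}}{-36938} + \frac{\left(\frac{1}{\frac{1}{-3 - 5} \left(13 - -10\right)} + \frac{169}{4}\right) 34}{37146} = \left(-24892\right) \frac{1}{23920} \left(- \frac{1}{36938}\right) + \left(\frac{1}{\frac{1}{-8} \left(13 + 10\right)} + \frac{169}{4}\right) 34 \cdot \frac{1}{37146} = \left(- \frac{6223}{5980}\right) \left(- \frac{1}{36938}\right) + \left(\frac{1}{\left(- \frac{1}{8}\right) 23} + \frac{169}{4}\right) 34 \cdot \frac{1}{37146} = \frac{6223}{220889240} + \left(\frac{1}{- \frac{23}{8}} + \frac{169}{4}\right) 34 \cdot \frac{1}{37146} = \frac{6223}{220889240} + \left(- \frac{8}{23} + \frac{169}{4}\right) 34 \cdot \frac{1}{37146} = \frac{6223}{220889240} + \frac{3855}{92} \cdot 34 \cdot \frac{1}{37146} = \frac{6223}{220889240} + \frac{65535}{46} \cdot \frac{1}{37146} = \frac{6223}{220889240} + \frac{21845}{569572} = \frac{52487716243}{1367525284840}$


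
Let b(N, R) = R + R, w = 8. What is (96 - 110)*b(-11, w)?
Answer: -224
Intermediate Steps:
b(N, R) = 2*R
(96 - 110)*b(-11, w) = (96 - 110)*(2*8) = -14*16 = -224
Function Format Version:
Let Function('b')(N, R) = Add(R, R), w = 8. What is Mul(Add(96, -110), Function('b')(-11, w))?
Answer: -224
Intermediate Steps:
Function('b')(N, R) = Mul(2, R)
Mul(Add(96, -110), Function('b')(-11, w)) = Mul(Add(96, -110), Mul(2, 8)) = Mul(-14, 16) = -224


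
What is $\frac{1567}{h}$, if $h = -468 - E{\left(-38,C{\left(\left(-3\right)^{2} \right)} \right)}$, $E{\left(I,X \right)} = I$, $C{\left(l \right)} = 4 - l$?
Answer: $- \frac{1567}{430} \approx -3.6442$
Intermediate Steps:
$h = -430$ ($h = -468 - -38 = -468 + 38 = -430$)
$\frac{1567}{h} = \frac{1567}{-430} = 1567 \left(- \frac{1}{430}\right) = - \frac{1567}{430}$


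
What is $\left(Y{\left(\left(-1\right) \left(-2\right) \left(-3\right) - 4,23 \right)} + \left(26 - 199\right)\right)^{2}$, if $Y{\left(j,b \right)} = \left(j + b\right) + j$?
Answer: $28900$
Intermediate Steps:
$Y{\left(j,b \right)} = b + 2 j$ ($Y{\left(j,b \right)} = \left(b + j\right) + j = b + 2 j$)
$\left(Y{\left(\left(-1\right) \left(-2\right) \left(-3\right) - 4,23 \right)} + \left(26 - 199\right)\right)^{2} = \left(\left(23 + 2 \left(\left(-1\right) \left(-2\right) \left(-3\right) - 4\right)\right) + \left(26 - 199\right)\right)^{2} = \left(\left(23 + 2 \left(2 \left(-3\right) - 4\right)\right) - 173\right)^{2} = \left(\left(23 + 2 \left(-6 - 4\right)\right) - 173\right)^{2} = \left(\left(23 + 2 \left(-10\right)\right) - 173\right)^{2} = \left(\left(23 - 20\right) - 173\right)^{2} = \left(3 - 173\right)^{2} = \left(-170\right)^{2} = 28900$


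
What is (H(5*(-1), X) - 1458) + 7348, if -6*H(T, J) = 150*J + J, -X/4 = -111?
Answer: -5284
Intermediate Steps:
X = 444 (X = -4*(-111) = 444)
H(T, J) = -151*J/6 (H(T, J) = -(150*J + J)/6 = -151*J/6)
(H(5*(-1), X) - 1458) + 7348 = (-151/6*444 - 1458) + 7348 = (-11174 - 1458) + 7348 = -12632 + 7348 = -5284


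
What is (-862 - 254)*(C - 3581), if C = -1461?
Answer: 5626872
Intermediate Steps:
(-862 - 254)*(C - 3581) = (-862 - 254)*(-1461 - 3581) = -1116*(-5042) = 5626872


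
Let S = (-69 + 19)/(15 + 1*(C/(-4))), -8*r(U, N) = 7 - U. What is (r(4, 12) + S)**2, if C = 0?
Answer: 7921/576 ≈ 13.752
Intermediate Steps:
r(U, N) = -7/8 + U/8 (r(U, N) = -(7 - U)/8 = -7/8 + U/8)
S = -10/3 (S = (-69 + 19)/(15 + 1*(0/(-4))) = -50/(15 + 1*(0*(-1/4))) = -50/(15 + 1*0) = -50/(15 + 0) = -50/15 = -50*1/15 = -10/3 ≈ -3.3333)
(r(4, 12) + S)**2 = ((-7/8 + (1/8)*4) - 10/3)**2 = ((-7/8 + 1/2) - 10/3)**2 = (-3/8 - 10/3)**2 = (-89/24)**2 = 7921/576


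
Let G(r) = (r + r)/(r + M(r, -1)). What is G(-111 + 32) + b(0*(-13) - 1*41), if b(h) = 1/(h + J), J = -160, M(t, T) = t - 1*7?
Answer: 10531/11055 ≈ 0.95260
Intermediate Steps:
M(t, T) = -7 + t (M(t, T) = t - 7 = -7 + t)
b(h) = 1/(-160 + h) (b(h) = 1/(h - 160) = 1/(-160 + h))
G(r) = 2*r/(-7 + 2*r) (G(r) = (r + r)/(r + (-7 + r)) = (2*r)/(-7 + 2*r) = 2*r/(-7 + 2*r))
G(-111 + 32) + b(0*(-13) - 1*41) = 2*(-111 + 32)/(-7 + 2*(-111 + 32)) + 1/(-160 + (0*(-13) - 1*41)) = 2*(-79)/(-7 + 2*(-79)) + 1/(-160 + (0 - 41)) = 2*(-79)/(-7 - 158) + 1/(-160 - 41) = 2*(-79)/(-165) + 1/(-201) = 2*(-79)*(-1/165) - 1/201 = 158/165 - 1/201 = 10531/11055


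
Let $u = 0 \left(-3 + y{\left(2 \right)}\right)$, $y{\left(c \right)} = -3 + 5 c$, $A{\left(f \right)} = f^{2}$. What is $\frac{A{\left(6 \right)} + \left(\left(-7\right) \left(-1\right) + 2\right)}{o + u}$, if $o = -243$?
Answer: $- \frac{5}{27} \approx -0.18519$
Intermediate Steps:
$u = 0$ ($u = 0 \left(-3 + \left(-3 + 5 \cdot 2\right)\right) = 0 \left(-3 + \left(-3 + 10\right)\right) = 0 \left(-3 + 7\right) = 0 \cdot 4 = 0$)
$\frac{A{\left(6 \right)} + \left(\left(-7\right) \left(-1\right) + 2\right)}{o + u} = \frac{6^{2} + \left(\left(-7\right) \left(-1\right) + 2\right)}{-243 + 0} = \frac{36 + \left(7 + 2\right)}{-243} = \left(36 + 9\right) \left(- \frac{1}{243}\right) = 45 \left(- \frac{1}{243}\right) = - \frac{5}{27}$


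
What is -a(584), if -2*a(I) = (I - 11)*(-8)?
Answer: -2292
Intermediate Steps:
a(I) = -44 + 4*I (a(I) = -(I - 11)*(-8)/2 = -(-11 + I)*(-8)/2 = -(88 - 8*I)/2 = -44 + 4*I)
-a(584) = -(-44 + 4*584) = -(-44 + 2336) = -1*2292 = -2292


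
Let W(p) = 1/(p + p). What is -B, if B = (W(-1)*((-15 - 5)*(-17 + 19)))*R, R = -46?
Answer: 920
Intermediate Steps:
W(p) = 1/(2*p)
B = -920 (B = (((1/2)/(-1))*((-15 - 5)*(-17 + 19)))*(-46) = (((1/2)*(-1))*(-20*2))*(-46) = -1/2*(-40)*(-46) = 20*(-46) = -920)
-B = -1*(-920) = 920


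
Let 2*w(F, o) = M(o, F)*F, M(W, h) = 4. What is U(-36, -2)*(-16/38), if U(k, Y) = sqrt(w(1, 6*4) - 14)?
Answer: -16*I*sqrt(3)/19 ≈ -1.4586*I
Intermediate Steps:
w(F, o) = 2*F (w(F, o) = (4*F)/2 = 2*F)
U(k, Y) = 2*I*sqrt(3) (U(k, Y) = sqrt(2*1 - 14) = sqrt(2 - 14) = sqrt(-12) = 2*I*sqrt(3))
U(-36, -2)*(-16/38) = (2*I*sqrt(3))*(-16/38) = (2*I*sqrt(3))*(-16*1/38) = (2*I*sqrt(3))*(-8/19) = -16*I*sqrt(3)/19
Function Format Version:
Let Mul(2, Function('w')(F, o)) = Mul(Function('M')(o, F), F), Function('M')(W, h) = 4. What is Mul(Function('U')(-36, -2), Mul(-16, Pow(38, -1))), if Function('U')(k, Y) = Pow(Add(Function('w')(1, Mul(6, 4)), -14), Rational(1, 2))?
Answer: Mul(Rational(-16, 19), I, Pow(3, Rational(1, 2))) ≈ Mul(-1.4586, I)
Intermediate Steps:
Function('w')(F, o) = Mul(2, F) (Function('w')(F, o) = Mul(Rational(1, 2), Mul(4, F)) = Mul(2, F))
Function('U')(k, Y) = Mul(2, I, Pow(3, Rational(1, 2))) (Function('U')(k, Y) = Pow(Add(Mul(2, 1), -14), Rational(1, 2)) = Pow(Add(2, -14), Rational(1, 2)) = Pow(-12, Rational(1, 2)) = Mul(2, I, Pow(3, Rational(1, 2))))
Mul(Function('U')(-36, -2), Mul(-16, Pow(38, -1))) = Mul(Mul(2, I, Pow(3, Rational(1, 2))), Mul(-16, Pow(38, -1))) = Mul(Mul(2, I, Pow(3, Rational(1, 2))), Mul(-16, Rational(1, 38))) = Mul(Mul(2, I, Pow(3, Rational(1, 2))), Rational(-8, 19)) = Mul(Rational(-16, 19), I, Pow(3, Rational(1, 2)))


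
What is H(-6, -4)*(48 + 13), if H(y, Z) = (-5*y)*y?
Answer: -10980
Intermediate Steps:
H(y, Z) = -5*y**2
H(-6, -4)*(48 + 13) = (-5*(-6)**2)*(48 + 13) = -5*36*61 = -180*61 = -10980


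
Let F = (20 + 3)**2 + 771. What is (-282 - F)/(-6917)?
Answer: 1582/6917 ≈ 0.22871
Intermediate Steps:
F = 1300 (F = 23**2 + 771 = 529 + 771 = 1300)
(-282 - F)/(-6917) = (-282 - 1*1300)/(-6917) = (-282 - 1300)*(-1/6917) = -1582*(-1/6917) = 1582/6917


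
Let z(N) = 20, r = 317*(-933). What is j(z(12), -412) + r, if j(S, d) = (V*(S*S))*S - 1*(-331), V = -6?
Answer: -343430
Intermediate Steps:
r = -295761
j(S, d) = 331 - 6*S**3 (j(S, d) = (-6*S*S)*S - 1*(-331) = (-6*S**2)*S + 331 = -6*S**3 + 331 = 331 - 6*S**3)
j(z(12), -412) + r = (331 - 6*20**3) - 295761 = (331 - 6*8000) - 295761 = (331 - 48000) - 295761 = -47669 - 295761 = -343430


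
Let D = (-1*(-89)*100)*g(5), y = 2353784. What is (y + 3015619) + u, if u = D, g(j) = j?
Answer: 5413903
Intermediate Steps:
D = 44500 (D = (-1*(-89)*100)*5 = (89*100)*5 = 8900*5 = 44500)
u = 44500
(y + 3015619) + u = (2353784 + 3015619) + 44500 = 5369403 + 44500 = 5413903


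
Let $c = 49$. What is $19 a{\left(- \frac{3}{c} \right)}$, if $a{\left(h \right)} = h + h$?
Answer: $- \frac{114}{49} \approx -2.3265$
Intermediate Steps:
$a{\left(h \right)} = 2 h$
$19 a{\left(- \frac{3}{c} \right)} = 19 \cdot 2 \left(- \frac{3}{49}\right) = 19 \left(- \frac{6}{49}\right) = - \frac{114}{49}$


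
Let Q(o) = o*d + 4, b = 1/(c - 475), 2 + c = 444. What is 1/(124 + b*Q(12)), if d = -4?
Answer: 3/376 ≈ 0.0079787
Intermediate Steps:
c = 442 (c = -2 + 444 = 442)
b = -1/33 (b = 1/(442 - 475) = 1/(-33) = -1/33 ≈ -0.030303)
Q(o) = 4 - 4*o (Q(o) = o*(-4) + 4 = -4*o + 4 = 4 - 4*o)
1/(124 + b*Q(12)) = 1/(124 - (4 - 4*12)/33) = 1/(124 - (4 - 48)/33) = 1/(124 - 1/33*(-44)) = 1/(124 + 4/3) = 1/(376/3) = 3/376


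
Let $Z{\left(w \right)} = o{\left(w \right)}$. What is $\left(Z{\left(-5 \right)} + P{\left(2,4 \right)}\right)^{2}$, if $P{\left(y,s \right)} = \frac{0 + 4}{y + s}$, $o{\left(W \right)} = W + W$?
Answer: $\frac{784}{9} \approx 87.111$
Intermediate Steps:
$o{\left(W \right)} = 2 W$
$P{\left(y,s \right)} = \frac{4}{s + y}$
$Z{\left(w \right)} = 2 w$
$\left(Z{\left(-5 \right)} + P{\left(2,4 \right)}\right)^{2} = \left(2 \left(-5\right) + \frac{4}{4 + 2}\right)^{2} = \left(-10 + \frac{4}{6}\right)^{2} = \left(-10 + 4 \cdot \frac{1}{6}\right)^{2} = \left(-10 + \frac{2}{3}\right)^{2} = \left(- \frac{28}{3}\right)^{2} = \frac{784}{9}$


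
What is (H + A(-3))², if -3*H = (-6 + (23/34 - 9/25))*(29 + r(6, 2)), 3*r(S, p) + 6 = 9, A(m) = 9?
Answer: 31315216/7225 ≈ 4334.3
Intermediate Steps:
r(S, p) = 1 (r(S, p) = -2 + (⅓)*9 = -2 + 3 = 1)
H = 4831/85 (H = -(-6 + (23/34 - 9/25))*(29 + 1)/3 = -(-6 + (23*(1/34) - 9*1/25))*30/3 = -(-6 + (23/34 - 9/25))*30/3 = -(-6 + 269/850)*30/3 = -(-4831)*30/2550 = -⅓*(-14493/85) = 4831/85 ≈ 56.835)
(H + A(-3))² = (4831/85 + 9)² = (5596/85)² = 31315216/7225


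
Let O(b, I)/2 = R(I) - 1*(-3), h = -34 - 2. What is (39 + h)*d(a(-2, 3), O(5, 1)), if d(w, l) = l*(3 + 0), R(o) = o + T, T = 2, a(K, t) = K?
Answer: 108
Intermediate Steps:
h = -36 (h = -34 - 1*2 = -34 - 2 = -36)
R(o) = 2 + o (R(o) = o + 2 = 2 + o)
O(b, I) = 10 + 2*I (O(b, I) = 2*((2 + I) - 1*(-3)) = 2*((2 + I) + 3) = 2*(5 + I) = 10 + 2*I)
d(w, l) = 3*l (d(w, l) = l*3 = 3*l)
(39 + h)*d(a(-2, 3), O(5, 1)) = (39 - 36)*(3*(10 + 2*1)) = 3*(3*(10 + 2)) = 3*(3*12) = 3*36 = 108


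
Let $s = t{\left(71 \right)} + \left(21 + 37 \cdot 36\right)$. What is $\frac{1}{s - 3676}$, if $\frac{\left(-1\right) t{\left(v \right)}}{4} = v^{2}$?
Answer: $- \frac{1}{22487} \approx -4.447 \cdot 10^{-5}$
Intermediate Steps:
$t{\left(v \right)} = - 4 v^{2}$
$s = -18811$ ($s = - 4 \cdot 71^{2} + \left(21 + 37 \cdot 36\right) = \left(-4\right) 5041 + \left(21 + 1332\right) = -20164 + 1353 = -18811$)
$\frac{1}{s - 3676} = \frac{1}{-18811 - 3676} = \frac{1}{-22487} = - \frac{1}{22487}$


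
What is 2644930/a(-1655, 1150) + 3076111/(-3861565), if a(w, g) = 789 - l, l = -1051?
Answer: 1020790907121/710527960 ≈ 1436.7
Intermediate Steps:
a(w, g) = 1840 (a(w, g) = 789 - 1*(-1051) = 789 + 1051 = 1840)
2644930/a(-1655, 1150) + 3076111/(-3861565) = 2644930/1840 + 3076111/(-3861565) = 2644930*(1/1840) + 3076111*(-1/3861565) = 264493/184 - 3076111/3861565 = 1020790907121/710527960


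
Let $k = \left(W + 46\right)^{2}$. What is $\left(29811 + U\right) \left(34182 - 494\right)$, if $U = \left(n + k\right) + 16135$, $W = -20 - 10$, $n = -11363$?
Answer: $1173656232$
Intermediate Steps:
$W = -30$ ($W = -20 - 10 = -30$)
$k = 256$ ($k = \left(-30 + 46\right)^{2} = 16^{2} = 256$)
$U = 5028$ ($U = \left(-11363 + 256\right) + 16135 = -11107 + 16135 = 5028$)
$\left(29811 + U\right) \left(34182 - 494\right) = \left(29811 + 5028\right) \left(34182 - 494\right) = 34839 \cdot 33688 = 1173656232$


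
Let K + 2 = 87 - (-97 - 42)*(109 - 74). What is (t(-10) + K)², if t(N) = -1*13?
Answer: 24373969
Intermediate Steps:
t(N) = -13
K = 4950 (K = -2 + (87 - (-97 - 42)*(109 - 74)) = -2 + (87 - (-139)*35) = -2 + (87 - 1*(-4865)) = -2 + (87 + 4865) = -2 + 4952 = 4950)
(t(-10) + K)² = (-13 + 4950)² = 4937² = 24373969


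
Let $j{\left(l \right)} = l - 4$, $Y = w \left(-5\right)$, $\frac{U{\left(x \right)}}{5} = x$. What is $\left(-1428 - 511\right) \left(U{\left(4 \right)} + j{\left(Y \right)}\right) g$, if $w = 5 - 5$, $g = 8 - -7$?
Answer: $-465360$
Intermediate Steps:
$U{\left(x \right)} = 5 x$
$g = 15$ ($g = 8 + 7 = 15$)
$w = 0$
$Y = 0$ ($Y = 0 \left(-5\right) = 0$)
$j{\left(l \right)} = -4 + l$
$\left(-1428 - 511\right) \left(U{\left(4 \right)} + j{\left(Y \right)}\right) g = \left(-1428 - 511\right) \left(5 \cdot 4 + \left(-4 + 0\right)\right) 15 = - 1939 \left(20 - 4\right) 15 = - 1939 \cdot 16 \cdot 15 = \left(-1939\right) 240 = -465360$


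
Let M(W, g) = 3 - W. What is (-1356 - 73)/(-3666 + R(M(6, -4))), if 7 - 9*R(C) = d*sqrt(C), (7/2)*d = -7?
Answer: 424245807/1088142181 + 25722*I*sqrt(3)/1088142181 ≈ 0.38988 + 4.0943e-5*I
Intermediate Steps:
d = -2 (d = (2/7)*(-7) = -2)
R(C) = 7/9 + 2*sqrt(C)/9 (R(C) = 7/9 - (-2)*sqrt(C)/9 = 7/9 + 2*sqrt(C)/9)
(-1356 - 73)/(-3666 + R(M(6, -4))) = (-1356 - 73)/(-3666 + (7/9 + 2*sqrt(3 - 1*6)/9)) = -1429/(-3666 + (7/9 + 2*sqrt(3 - 6)/9)) = -1429/(-3666 + (7/9 + 2*sqrt(-3)/9)) = -1429/(-3666 + (7/9 + 2*(I*sqrt(3))/9)) = -1429/(-3666 + (7/9 + 2*I*sqrt(3)/9)) = -1429/(-32987/9 + 2*I*sqrt(3)/9)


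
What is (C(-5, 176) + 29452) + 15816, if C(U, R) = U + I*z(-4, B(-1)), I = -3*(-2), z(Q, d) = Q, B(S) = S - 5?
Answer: 45239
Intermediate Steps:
B(S) = -5 + S
I = 6
C(U, R) = -24 + U (C(U, R) = U + 6*(-4) = U - 24 = -24 + U)
(C(-5, 176) + 29452) + 15816 = ((-24 - 5) + 29452) + 15816 = (-29 + 29452) + 15816 = 29423 + 15816 = 45239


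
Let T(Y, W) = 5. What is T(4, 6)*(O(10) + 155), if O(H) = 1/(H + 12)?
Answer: 17055/22 ≈ 775.23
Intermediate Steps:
O(H) = 1/(12 + H)
T(4, 6)*(O(10) + 155) = 5*(1/(12 + 10) + 155) = 5*(1/22 + 155) = 5*(3411/22) = 17055/22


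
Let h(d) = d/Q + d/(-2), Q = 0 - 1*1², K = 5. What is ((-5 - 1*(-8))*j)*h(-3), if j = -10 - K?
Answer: -405/2 ≈ -202.50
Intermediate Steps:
Q = -1 (Q = 0 - 1*1 = 0 - 1 = -1)
h(d) = -3*d/2 (h(d) = d/(-1) + d/(-2) = d*(-1) + d*(-½) = -d - d/2 = -3*d/2)
j = -15 (j = -10 - 1*5 = -10 - 5 = -15)
((-5 - 1*(-8))*j)*h(-3) = ((-5 - 1*(-8))*(-15))*(-3/2*(-3)) = ((-5 + 8)*(-15))*(9/2) = (3*(-15))*(9/2) = -45*9/2 = -405/2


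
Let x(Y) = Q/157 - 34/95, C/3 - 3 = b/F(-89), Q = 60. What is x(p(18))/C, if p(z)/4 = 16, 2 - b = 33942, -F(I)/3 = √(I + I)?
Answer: 289962/8590577769235 + 1228628*I*√178/1718115553847 ≈ 3.3754e-8 + 9.5407e-6*I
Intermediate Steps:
F(I) = -3*√2*√I (F(I) = -3*√(I + I) = -3*√2*√I)
b = -33940 (b = 2 - 1*33942 = 2 - 33942 = -33940)
p(z) = 64 (p(z) = 4*16 = 64)
C = 9 - 16970*I*√178/89 (C = 9 + 3*(-33940*I*√178/534) = 9 + 3*(-16970*I*√178/267) = 9 - 16970*I*√178/89 ≈ 9.0 - 2543.9*I)
x(Y) = 362/14915 (x(Y) = 60/157 - 34/95 = 362/14915)
x(p(18))/C = 362/(14915*(9 - 16970*I*√178/89))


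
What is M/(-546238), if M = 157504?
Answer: -78752/273119 ≈ -0.28834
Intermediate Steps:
M/(-546238) = 157504/(-546238) = 157504*(-1/546238) = -78752/273119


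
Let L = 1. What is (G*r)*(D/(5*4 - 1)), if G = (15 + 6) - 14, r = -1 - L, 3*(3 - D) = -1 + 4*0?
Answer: -140/57 ≈ -2.4561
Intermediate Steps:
D = 10/3 (D = 3 - (-1 + 4*0)/3 = 3 - (-1 + 0)/3 = 3 - ⅓*(-1) = 3 + ⅓ = 10/3 ≈ 3.3333)
r = -2 (r = -1 - 1*1 = -1 - 1 = -2)
G = 7 (G = 21 - 14 = 7)
(G*r)*(D/(5*4 - 1)) = (7*(-2))*(10/(3*(5*4 - 1))) = -140/(3*(20 - 1)) = -140/(3*19) = -14*10/57 = -140/57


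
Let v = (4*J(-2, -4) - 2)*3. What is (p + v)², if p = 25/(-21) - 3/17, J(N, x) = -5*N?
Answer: 1616844100/127449 ≈ 12686.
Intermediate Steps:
p = -488/357 (p = 25*(-1/21) - 3*1/17 = -25/21 - 3/17 = -488/357 ≈ -1.3669)
v = 114 (v = (4*(-5*(-2)) - 2)*3 = (4*10 - 2)*3 = (40 - 2)*3 = 38*3 = 114)
(p + v)² = (-488/357 + 114)² = (40210/357)² = 1616844100/127449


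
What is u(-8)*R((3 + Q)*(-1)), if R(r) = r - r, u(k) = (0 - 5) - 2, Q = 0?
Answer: 0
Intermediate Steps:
u(k) = -7 (u(k) = -5 - 2 = -7)
R(r) = 0
u(-8)*R((3 + Q)*(-1)) = -7*0 = 0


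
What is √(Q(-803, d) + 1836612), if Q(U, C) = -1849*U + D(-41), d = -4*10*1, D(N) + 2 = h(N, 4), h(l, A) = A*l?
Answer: √3321193 ≈ 1822.4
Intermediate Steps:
D(N) = -2 + 4*N
d = -40 (d = -40*1 = -40)
Q(U, C) = -166 - 1849*U (Q(U, C) = -1849*U + (-2 + 4*(-41)) = -1849*U + (-2 - 164) = -1849*U - 166 = -166 - 1849*U)
√(Q(-803, d) + 1836612) = √((-166 - 1849*(-803)) + 1836612) = √((-166 + 1484747) + 1836612) = √(1484581 + 1836612) = √3321193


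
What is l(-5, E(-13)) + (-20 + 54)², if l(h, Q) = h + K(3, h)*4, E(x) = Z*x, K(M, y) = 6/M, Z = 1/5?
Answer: 1159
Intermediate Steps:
Z = ⅕ ≈ 0.20000
E(x) = x/5
l(h, Q) = 8 + h (l(h, Q) = h + (6/3)*4 = h + (6*(⅓))*4 = h + 2*4 = h + 8 = 8 + h)
l(-5, E(-13)) + (-20 + 54)² = (8 - 5) + (-20 + 54)² = 3 + 34² = 3 + 1156 = 1159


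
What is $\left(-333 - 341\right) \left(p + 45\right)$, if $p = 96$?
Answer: $-95034$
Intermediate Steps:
$\left(-333 - 341\right) \left(p + 45\right) = \left(-333 - 341\right) \left(96 + 45\right) = \left(-674\right) 141 = -95034$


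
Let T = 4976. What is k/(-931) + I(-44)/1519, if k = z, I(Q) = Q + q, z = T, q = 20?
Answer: -154712/28861 ≈ -5.3606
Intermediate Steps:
z = 4976
I(Q) = 20 + Q (I(Q) = Q + 20 = 20 + Q)
k = 4976
k/(-931) + I(-44)/1519 = 4976/(-931) + (20 - 44)/1519 = 4976*(-1/931) - 24*1/1519 = -4976/931 - 24/1519 = -154712/28861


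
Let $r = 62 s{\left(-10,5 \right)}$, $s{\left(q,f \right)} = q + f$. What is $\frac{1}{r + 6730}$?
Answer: $\frac{1}{6420} \approx 0.00015576$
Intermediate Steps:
$s{\left(q,f \right)} = f + q$
$r = -310$ ($r = 62 \left(5 - 10\right) = 62 \left(-5\right) = -310$)
$\frac{1}{r + 6730} = \frac{1}{-310 + 6730} = \frac{1}{6420}$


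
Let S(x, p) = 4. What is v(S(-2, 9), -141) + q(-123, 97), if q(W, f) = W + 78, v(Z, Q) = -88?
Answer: -133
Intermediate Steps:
q(W, f) = 78 + W
v(S(-2, 9), -141) + q(-123, 97) = -88 + (78 - 123) = -88 - 45 = -133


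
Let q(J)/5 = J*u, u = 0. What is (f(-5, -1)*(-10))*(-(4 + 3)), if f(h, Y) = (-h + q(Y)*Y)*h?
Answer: -1750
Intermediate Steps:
q(J) = 0 (q(J) = 5*(J*0) = 5*0 = 0)
f(h, Y) = -h² (f(h, Y) = (-h + 0*Y)*h = (-h + 0)*h = (-h)*h = -h²)
(f(-5, -1)*(-10))*(-(4 + 3)) = (-1*(-5)²*(-10))*(-(4 + 3)) = (-1*25*(-10))*(-1*7) = -25*(-10)*(-7) = 250*(-7) = -1750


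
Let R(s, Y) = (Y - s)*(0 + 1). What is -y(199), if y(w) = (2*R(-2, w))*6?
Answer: -2412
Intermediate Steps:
R(s, Y) = Y - s (R(s, Y) = (Y - s)*1 = Y - s)
y(w) = 24 + 12*w (y(w) = (2*(w - 1*(-2)))*6 = (2*(w + 2))*6 = (2*(2 + w))*6 = (4 + 2*w)*6 = 24 + 12*w)
-y(199) = -(24 + 12*199) = -(24 + 2388) = -1*2412 = -2412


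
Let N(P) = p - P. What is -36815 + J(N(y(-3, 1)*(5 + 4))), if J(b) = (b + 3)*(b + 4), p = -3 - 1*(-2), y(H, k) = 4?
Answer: -35693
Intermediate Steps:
p = -1 (p = -3 + 2 = -1)
N(P) = -1 - P
J(b) = (3 + b)*(4 + b)
-36815 + J(N(y(-3, 1)*(5 + 4))) = -36815 + (12 + (-1 - 4*(5 + 4))**2 + 7*(-1 - 4*(5 + 4))) = -36815 + (12 + (-1 - 4*9)**2 + 7*(-1 - 4*9)) = -36815 + (12 + (-1 - 1*36)**2 + 7*(-1 - 1*36)) = -36815 + (12 + (-1 - 36)**2 + 7*(-1 - 36)) = -36815 + (12 + (-37)**2 + 7*(-37)) = -36815 + (12 + 1369 - 259) = -36815 + 1122 = -35693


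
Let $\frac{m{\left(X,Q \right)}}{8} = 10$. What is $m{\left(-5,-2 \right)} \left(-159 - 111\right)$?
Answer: $-21600$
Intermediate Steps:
$m{\left(X,Q \right)} = 80$ ($m{\left(X,Q \right)} = 8 \cdot 10 = 80$)
$m{\left(-5,-2 \right)} \left(-159 - 111\right) = 80 \left(-159 - 111\right) = 80 \left(-270\right) = -21600$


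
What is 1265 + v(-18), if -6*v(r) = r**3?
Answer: 2237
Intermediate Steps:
v(r) = -r**3/6
1265 + v(-18) = 1265 - 1/6*(-18)**3 = 1265 - 1/6*(-5832) = 1265 + 972 = 2237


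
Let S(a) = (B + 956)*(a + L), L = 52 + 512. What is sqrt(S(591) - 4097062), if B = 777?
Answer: I*sqrt(2095447) ≈ 1447.6*I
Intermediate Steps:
L = 564
S(a) = 977412 + 1733*a (S(a) = (777 + 956)*(a + 564) = 1733*(564 + a) = 977412 + 1733*a)
sqrt(S(591) - 4097062) = sqrt((977412 + 1733*591) - 4097062) = sqrt((977412 + 1024203) - 4097062) = sqrt(2001615 - 4097062) = sqrt(-2095447) = I*sqrt(2095447)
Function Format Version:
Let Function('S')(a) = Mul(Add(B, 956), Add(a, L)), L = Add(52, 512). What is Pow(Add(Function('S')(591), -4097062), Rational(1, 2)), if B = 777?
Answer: Mul(I, Pow(2095447, Rational(1, 2))) ≈ Mul(1447.6, I)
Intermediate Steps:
L = 564
Function('S')(a) = Add(977412, Mul(1733, a)) (Function('S')(a) = Mul(Add(777, 956), Add(a, 564)) = Mul(1733, Add(564, a)) = Add(977412, Mul(1733, a)))
Pow(Add(Function('S')(591), -4097062), Rational(1, 2)) = Pow(Add(Add(977412, Mul(1733, 591)), -4097062), Rational(1, 2)) = Pow(Add(Add(977412, 1024203), -4097062), Rational(1, 2)) = Pow(Add(2001615, -4097062), Rational(1, 2)) = Pow(-2095447, Rational(1, 2)) = Mul(I, Pow(2095447, Rational(1, 2)))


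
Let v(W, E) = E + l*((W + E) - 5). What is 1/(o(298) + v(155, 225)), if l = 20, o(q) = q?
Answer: 1/8023 ≈ 0.00012464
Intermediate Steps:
v(W, E) = -100 + 20*W + 21*E (v(W, E) = E + 20*((W + E) - 5) = E + 20*((E + W) - 5) = E + 20*(-5 + E + W) = E + (-100 + 20*E + 20*W) = -100 + 20*W + 21*E)
1/(o(298) + v(155, 225)) = 1/(298 + (-100 + 20*155 + 21*225)) = 1/(298 + (-100 + 3100 + 4725)) = 1/(298 + 7725) = 1/8023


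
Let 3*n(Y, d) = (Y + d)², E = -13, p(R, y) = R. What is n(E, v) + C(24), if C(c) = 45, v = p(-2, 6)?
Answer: 120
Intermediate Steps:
v = -2
n(Y, d) = (Y + d)²/3
n(E, v) + C(24) = (-13 - 2)²/3 + 45 = (⅓)*(-15)² + 45 = (⅓)*225 + 45 = 75 + 45 = 120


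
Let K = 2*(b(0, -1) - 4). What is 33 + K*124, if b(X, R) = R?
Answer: -1207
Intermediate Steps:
K = -10 (K = 2*(-1 - 4) = 2*(-5) = -10)
33 + K*124 = 33 - 10*124 = 33 - 1240 = -1207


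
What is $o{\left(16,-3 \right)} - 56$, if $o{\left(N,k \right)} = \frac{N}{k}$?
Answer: $- \frac{184}{3} \approx -61.333$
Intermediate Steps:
$o{\left(16,-3 \right)} - 56 = \frac{16}{-3} - 56 = 16 \left(- \frac{1}{3}\right) - 56 = - \frac{16}{3} - 56 = - \frac{184}{3}$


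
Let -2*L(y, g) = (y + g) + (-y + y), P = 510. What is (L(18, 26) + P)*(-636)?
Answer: -310368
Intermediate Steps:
L(y, g) = -g/2 - y/2 (L(y, g) = -((y + g) + (-y + y))/2 = -((g + y) + 0)/2 = -(g + y)/2 = -g/2 - y/2)
(L(18, 26) + P)*(-636) = ((-½*26 - ½*18) + 510)*(-636) = ((-13 - 9) + 510)*(-636) = (-22 + 510)*(-636) = 488*(-636) = -310368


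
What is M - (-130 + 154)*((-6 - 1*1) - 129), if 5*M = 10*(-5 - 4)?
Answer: 3246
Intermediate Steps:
M = -18 (M = (10*(-5 - 4))/5 = (10*(-9))/5 = (⅕)*(-90) = -18)
M - (-130 + 154)*((-6 - 1*1) - 129) = -18 - (-130 + 154)*((-6 - 1*1) - 129) = -18 - 24*((-6 - 1) - 129) = -18 - 24*(-7 - 129) = -18 - 24*(-136) = -18 - 1*(-3264) = -18 + 3264 = 3246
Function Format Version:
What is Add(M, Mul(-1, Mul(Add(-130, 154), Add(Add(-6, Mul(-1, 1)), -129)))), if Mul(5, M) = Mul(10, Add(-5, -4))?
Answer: 3246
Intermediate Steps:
M = -18 (M = Mul(Rational(1, 5), Mul(10, Add(-5, -4))) = Mul(Rational(1, 5), Mul(10, -9)) = Mul(Rational(1, 5), -90) = -18)
Add(M, Mul(-1, Mul(Add(-130, 154), Add(Add(-6, Mul(-1, 1)), -129)))) = Add(-18, Mul(-1, Mul(Add(-130, 154), Add(Add(-6, Mul(-1, 1)), -129)))) = Add(-18, Mul(-1, Mul(24, Add(Add(-6, -1), -129)))) = Add(-18, Mul(-1, Mul(24, Add(-7, -129)))) = Add(-18, Mul(-1, Mul(24, -136))) = Add(-18, Mul(-1, -3264)) = Add(-18, 3264) = 3246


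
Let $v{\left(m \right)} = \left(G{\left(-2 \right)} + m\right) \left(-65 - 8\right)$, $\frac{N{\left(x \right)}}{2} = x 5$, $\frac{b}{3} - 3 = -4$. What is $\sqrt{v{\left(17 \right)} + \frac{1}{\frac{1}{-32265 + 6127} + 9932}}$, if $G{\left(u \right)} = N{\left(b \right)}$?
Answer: $\frac{\sqrt{7106272788541625155}}{86534205} \approx 30.806$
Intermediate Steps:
$b = -3$ ($b = 9 + 3 \left(-4\right) = 9 - 12 = -3$)
$N{\left(x \right)} = 10 x$ ($N{\left(x \right)} = 2 x 5 = 2 \cdot 5 x = 10 x$)
$G{\left(u \right)} = -30$ ($G{\left(u \right)} = 10 \left(-3\right) = -30$)
$v{\left(m \right)} = 2190 - 73 m$ ($v{\left(m \right)} = \left(-30 + m\right) \left(-65 - 8\right) = \left(-30 + m\right) \left(-73\right) = 2190 - 73 m$)
$\sqrt{v{\left(17 \right)} + \frac{1}{\frac{1}{-32265 + 6127} + 9932}} = \sqrt{\left(2190 - 1241\right) + \frac{1}{\frac{1}{-32265 + 6127} + 9932}} = \sqrt{\left(2190 - 1241\right) + \frac{1}{\frac{1}{-26138} + 9932}} = \sqrt{949 + \frac{1}{- \frac{1}{26138} + 9932}} = \sqrt{949 + \frac{1}{\frac{259602615}{26138}}} = \sqrt{949 + \frac{26138}{259602615}} = \sqrt{\frac{246362907773}{259602615}} = \frac{\sqrt{7106272788541625155}}{86534205}$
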